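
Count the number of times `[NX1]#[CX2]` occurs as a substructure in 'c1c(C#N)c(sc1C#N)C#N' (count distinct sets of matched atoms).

[NX1]#[CX2] is the SMARTS for a nitrile: a nitrogen triple-bonded to a two-connected carbon.
The molecule carries 3 separate instances of a nitrile (-C#N) meeting every constraint; each maps to a distinct set of atoms, giving 3 matches.

3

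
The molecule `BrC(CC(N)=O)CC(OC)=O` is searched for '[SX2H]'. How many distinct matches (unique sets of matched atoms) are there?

[SX2H] is the SMARTS for a thiol: an aliphatic sulfur with two connections, one being H.
No fragment in the molecule satisfies every constraint, giving 0 matches.

0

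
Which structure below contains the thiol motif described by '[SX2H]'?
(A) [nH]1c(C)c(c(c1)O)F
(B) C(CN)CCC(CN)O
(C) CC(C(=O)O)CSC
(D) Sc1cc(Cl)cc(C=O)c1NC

D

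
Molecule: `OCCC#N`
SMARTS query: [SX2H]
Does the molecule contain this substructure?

No

The pattern [SX2H] describes an aliphatic sulfur with two connections, one being H — a thiol.
The closest candidate here is a hydroxyl group (-OH), but it is an -OH, not an -SH. No other fragment satisfies the full query, so there is no match.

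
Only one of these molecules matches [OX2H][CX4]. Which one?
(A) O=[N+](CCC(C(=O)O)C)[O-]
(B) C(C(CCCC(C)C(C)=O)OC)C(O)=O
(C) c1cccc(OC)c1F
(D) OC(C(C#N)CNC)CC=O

D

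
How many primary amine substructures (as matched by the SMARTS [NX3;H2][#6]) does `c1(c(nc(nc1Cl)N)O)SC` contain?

[NX3;H2][#6] is the SMARTS for a primary amine: a trivalent nitrogen with two H attached to carbon.
Exactly one fragment in the molecule meets all constraints, giving 1 match.

1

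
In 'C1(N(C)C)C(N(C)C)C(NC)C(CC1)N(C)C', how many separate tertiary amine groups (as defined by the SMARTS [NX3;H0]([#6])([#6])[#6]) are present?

[NX3;H0]([#6])([#6])[#6] is the SMARTS for a tertiary amine: a trivalent nitrogen with no H, bonded to three carbons.
The molecule carries 3 separate instances of a dimethylamino group (-N(CH3)2) meeting every constraint; each maps to a distinct set of atoms, giving 3 matches.

3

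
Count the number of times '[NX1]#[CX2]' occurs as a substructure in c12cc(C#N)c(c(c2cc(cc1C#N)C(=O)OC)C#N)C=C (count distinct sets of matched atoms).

3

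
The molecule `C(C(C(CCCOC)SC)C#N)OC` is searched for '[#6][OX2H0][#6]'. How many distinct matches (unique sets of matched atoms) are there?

2

[#6][OX2H0][#6] is the SMARTS for an ether: an aliphatic oxygen bridging two carbons with no H on the oxygen.
The molecule carries 2 separate instances of a methoxy ether (-OCH3) meeting every constraint; each maps to a distinct set of atoms, giving 2 matches.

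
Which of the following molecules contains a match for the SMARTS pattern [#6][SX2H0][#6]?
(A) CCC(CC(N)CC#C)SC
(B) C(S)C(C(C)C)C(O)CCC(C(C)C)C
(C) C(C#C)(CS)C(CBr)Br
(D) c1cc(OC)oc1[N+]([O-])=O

A

[#6][SX2H0][#6] describes an aliphatic sulfur bridging two carbons with no H on the sulfur (a thioether).
(A) contains a methylthio ether (-SCH3), which satisfies every atom and bond constraint.
(B) has a thiol (-SH) but the sulfur has H1, not H0 bridging two carbons.
(C) has a thiol (-SH) but the sulfur has H1, not H0 bridging two carbons.
(D) has a methoxy ether (-OCH3) but the bridging atom is O, not S.
So the answer is (A).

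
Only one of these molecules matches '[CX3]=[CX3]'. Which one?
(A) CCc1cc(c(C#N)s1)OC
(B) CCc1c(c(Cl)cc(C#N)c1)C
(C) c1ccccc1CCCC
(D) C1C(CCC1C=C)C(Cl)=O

D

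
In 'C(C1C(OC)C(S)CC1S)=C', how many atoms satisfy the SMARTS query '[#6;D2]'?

2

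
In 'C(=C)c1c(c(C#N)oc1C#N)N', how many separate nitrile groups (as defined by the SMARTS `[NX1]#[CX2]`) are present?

2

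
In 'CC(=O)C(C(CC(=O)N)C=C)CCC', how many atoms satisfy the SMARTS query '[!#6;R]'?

0

Check the 14 heavy atoms by environment: 11× C (acyclic) → no; 2× O (acyclic) → no; 1× N (acyclic) → no.
No environment satisfies the query, so 0 matching atoms.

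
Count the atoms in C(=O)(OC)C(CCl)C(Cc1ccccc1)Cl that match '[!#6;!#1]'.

4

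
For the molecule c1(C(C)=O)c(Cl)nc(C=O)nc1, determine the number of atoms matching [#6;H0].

4

Check the 12 heavy atoms by environment: 2× n (aromatic, H0) → no; 3× c (aromatic, H0) → match; 1× c (aromatic, H1) → no; 1× C (H1) → no; 2× O (H0) → no; 1× Cl (H0) → no; 1× C (H0) → match; 1× C (H3) → no.
Summing the matching environments: 3 + 1 = 4 matching atoms.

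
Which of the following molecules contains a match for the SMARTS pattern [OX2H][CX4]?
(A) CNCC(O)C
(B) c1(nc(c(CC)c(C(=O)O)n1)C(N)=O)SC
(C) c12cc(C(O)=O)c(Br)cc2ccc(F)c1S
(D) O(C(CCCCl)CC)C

A

[OX2H][CX4] describes a hydroxyl oxygen bound to an sp3 (X4) carbon (an aliphatic alcohol).
(A) contains a hydroxyl group (-OH), which satisfies every atom and bond constraint.
(B) has a carboxylic acid group (-C(=O)OH) but the -OH is on a CX3 carbonyl carbon, not a CX4 carbon.
(C) has a carboxylic acid group (-C(=O)OH) but the -OH is on a CX3 carbonyl carbon, not a CX4 carbon.
(D) has a methoxy ether (-OCH3) but the oxygen has H0 (ether), not H1.
So the answer is (A).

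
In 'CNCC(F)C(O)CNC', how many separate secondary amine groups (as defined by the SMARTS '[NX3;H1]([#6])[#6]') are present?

2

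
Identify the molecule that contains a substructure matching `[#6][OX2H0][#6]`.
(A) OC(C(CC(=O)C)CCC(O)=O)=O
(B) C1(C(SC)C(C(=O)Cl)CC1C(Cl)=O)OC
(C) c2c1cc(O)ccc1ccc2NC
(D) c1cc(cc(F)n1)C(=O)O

[#6][OX2H0][#6] describes an aliphatic oxygen bridging two carbons with no H on the oxygen (an ether).
(A) has a carboxylic acid group (-C(=O)OH) but the -OH oxygen has H1; the =O is OX1, not OX2.
(B) contains a methoxy ether (-OCH3), which satisfies every atom and bond constraint.
(C) has a hydroxyl group (-OH) but the oxygen has H1, not H0 bridging two carbons.
(D) has a carboxylic acid group (-C(=O)OH) but the -OH oxygen has H1; the =O is OX1, not OX2.
So the answer is (B).

B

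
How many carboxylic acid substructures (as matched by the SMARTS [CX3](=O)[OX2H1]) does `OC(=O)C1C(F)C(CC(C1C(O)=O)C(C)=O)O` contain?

[CX3](=O)[OX2H1] is the SMARTS for a carboxylic acid: an sp2 carbon double-bonded to O and single-bonded to an -OH oxygen.
The molecule carries 2 separate instances of a carboxylic acid group (-C(=O)OH) meeting every constraint; each maps to a distinct set of atoms, giving 2 matches.

2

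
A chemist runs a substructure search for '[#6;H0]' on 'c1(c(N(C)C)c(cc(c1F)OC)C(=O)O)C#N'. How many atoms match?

The query [#6;H0] means: any carbon with no attached hydrogen.
Check the 17 heavy atoms by environment: 5× c (aromatic, H0) → match; 1× c (aromatic, H1) → no; 2× C (H0) → match; 2× N (H0) → no; 2× O (H0) → no; 3× C (H3) → no; 1× F (H0) → no; 1× O (H1) → no.
Summing the matching environments: 5 + 2 = 7 matching atoms.

7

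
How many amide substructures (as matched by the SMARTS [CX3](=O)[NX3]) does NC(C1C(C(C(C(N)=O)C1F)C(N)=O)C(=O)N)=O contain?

4

[CX3](=O)[NX3] is the SMARTS for an amide: a carbonyl carbon bonded to a trivalent nitrogen.
The molecule carries 4 separate instances of a primary amide (-C(=O)NH2) meeting every constraint; each maps to a distinct set of atoms, giving 4 matches.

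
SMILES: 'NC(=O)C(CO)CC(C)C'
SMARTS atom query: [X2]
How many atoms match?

1

The query [X2] means: any atom with exactly two total connections (bonds + H).
Check the 10 heavy atoms by environment: 6× C (X4) → no; 1× C (X3) → no; 1× O (X1) → no; 1× N (X3) → no; 1× O (X2) → match.
That gives 1 matching atom.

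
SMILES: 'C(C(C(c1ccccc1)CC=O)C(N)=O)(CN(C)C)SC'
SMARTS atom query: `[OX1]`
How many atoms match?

2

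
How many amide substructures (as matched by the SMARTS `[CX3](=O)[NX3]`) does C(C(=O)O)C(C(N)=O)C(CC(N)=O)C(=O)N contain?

3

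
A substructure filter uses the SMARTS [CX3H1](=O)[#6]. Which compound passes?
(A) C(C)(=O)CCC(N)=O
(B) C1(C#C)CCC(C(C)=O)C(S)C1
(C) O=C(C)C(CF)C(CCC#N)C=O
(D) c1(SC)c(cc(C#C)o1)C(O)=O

C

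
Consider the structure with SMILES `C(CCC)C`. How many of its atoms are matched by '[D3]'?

0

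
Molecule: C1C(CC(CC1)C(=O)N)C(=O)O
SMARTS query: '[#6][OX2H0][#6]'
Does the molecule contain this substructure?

No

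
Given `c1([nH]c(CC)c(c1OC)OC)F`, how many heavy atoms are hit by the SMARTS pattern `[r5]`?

5

The query [r5] means: r5 matches atoms in a five-membered ring.
Check the 12 heavy atoms by environment: 1× n (aromatic, in 5-ring) → match; 4× c (aromatic, in 5-ring) → match; 2× O (acyclic) → no; 4× C (acyclic) → no; 1× F (acyclic) → no.
Summing the matching environments: 1 + 4 = 5 matching atoms.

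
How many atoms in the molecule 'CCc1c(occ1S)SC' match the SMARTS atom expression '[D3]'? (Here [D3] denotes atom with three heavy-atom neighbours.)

3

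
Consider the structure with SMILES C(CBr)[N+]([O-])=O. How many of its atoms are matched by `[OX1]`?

The query [OX1] means: aliphatic oxygen with one total connection — typically a carbonyl =O or an oxide.
Check the 6 heavy atoms by environment: 2× C (X4) → no; 1× Br (X1) → no; 1× N (charge +1, X3) → no; 1× O (charge -1, X1) → match; 1× O (X1) → match.
Summing the matching environments: 1 + 1 = 2 matching atoms.

2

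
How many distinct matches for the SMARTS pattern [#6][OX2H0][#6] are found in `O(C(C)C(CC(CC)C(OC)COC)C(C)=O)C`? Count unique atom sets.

3

[#6][OX2H0][#6] is the SMARTS for an ether: an aliphatic oxygen bridging two carbons with no H on the oxygen.
The molecule carries 3 separate instances of a methoxy ether (-OCH3) meeting every constraint; each maps to a distinct set of atoms, giving 3 matches.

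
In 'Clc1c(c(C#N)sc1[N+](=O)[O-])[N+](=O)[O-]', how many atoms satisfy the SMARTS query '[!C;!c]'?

The query [!C;!c] means: neither aliphatic nor aromatic carbon — same as [!#6].
Check the 14 heavy atoms by environment: 1× s (aromatic) → match; 4× c (aromatic) → no; 2× N (charge +1) → match; 2× O (charge -1) → match; 2× O → match; 1× Cl → match; 1× C → no; 1× N → match.
Summing the matching environments: 1 + 2 + 2 + 2 + 1 + 1 = 9 matching atoms.

9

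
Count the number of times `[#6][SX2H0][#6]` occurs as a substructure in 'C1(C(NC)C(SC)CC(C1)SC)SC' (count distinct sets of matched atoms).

3

[#6][SX2H0][#6] is the SMARTS for a thioether: an aliphatic sulfur bridging two carbons with no H on the sulfur.
The molecule carries 3 separate instances of a methylthio ether (-SCH3) meeting every constraint; each maps to a distinct set of atoms, giving 3 matches.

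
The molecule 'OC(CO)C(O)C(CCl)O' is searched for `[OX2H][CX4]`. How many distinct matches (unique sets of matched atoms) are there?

4

[OX2H][CX4] is the SMARTS for an aliphatic alcohol: a hydroxyl oxygen bound to an sp3 (X4) carbon.
The molecule carries 4 separate instances of a hydroxyl group (-OH) meeting every constraint; each maps to a distinct set of atoms, giving 4 matches.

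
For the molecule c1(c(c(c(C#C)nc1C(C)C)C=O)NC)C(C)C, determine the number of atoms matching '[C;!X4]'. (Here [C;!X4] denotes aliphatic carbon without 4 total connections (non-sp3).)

Check the 18 heavy atoms by environment: 1× n (aromatic, X2) → no; 5× c (aromatic, X3) → no; 1× N (X3) → no; 7× C (X4) → no; 1× C (X3) → match; 1× O (X1) → no; 2× C (X2) → match.
Summing the matching environments: 1 + 2 = 3 matching atoms.

3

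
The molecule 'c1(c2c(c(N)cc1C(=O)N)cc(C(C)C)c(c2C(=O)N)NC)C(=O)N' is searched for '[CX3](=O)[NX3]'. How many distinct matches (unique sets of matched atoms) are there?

[CX3](=O)[NX3] is the SMARTS for an amide: a carbonyl carbon bonded to a trivalent nitrogen.
The molecule carries 3 separate instances of a primary amide (-C(=O)NH2) meeting every constraint; each maps to a distinct set of atoms, giving 3 matches.

3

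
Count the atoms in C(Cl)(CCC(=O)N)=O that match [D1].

The query [D1] means: atom with exactly one heavy-atom neighbour (degree 1).
Check the 8 heavy atoms by environment: 2× C (D2) → no; 2× C (D3) → no; 2× O (D1) → match; 1× N (D1) → match; 1× Cl (D1) → match.
Summing the matching environments: 2 + 1 + 1 = 4 matching atoms.

4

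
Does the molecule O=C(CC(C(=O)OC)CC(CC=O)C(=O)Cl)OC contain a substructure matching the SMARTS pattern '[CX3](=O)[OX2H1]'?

No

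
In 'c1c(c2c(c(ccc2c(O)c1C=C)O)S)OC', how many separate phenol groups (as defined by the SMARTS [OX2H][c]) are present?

2

[OX2H][c] is the SMARTS for a phenol: a hydroxyl oxygen attached to an aromatic carbon.
The molecule carries 2 separate instances of a hydroxyl group (-OH) meeting every constraint; each maps to a distinct set of atoms, giving 2 matches.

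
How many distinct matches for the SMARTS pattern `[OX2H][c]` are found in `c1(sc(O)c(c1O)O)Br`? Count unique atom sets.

3

[OX2H][c] is the SMARTS for a phenol: a hydroxyl oxygen attached to an aromatic carbon.
The molecule carries 3 separate instances of a hydroxyl group (-OH) meeting every constraint; each maps to a distinct set of atoms, giving 3 matches.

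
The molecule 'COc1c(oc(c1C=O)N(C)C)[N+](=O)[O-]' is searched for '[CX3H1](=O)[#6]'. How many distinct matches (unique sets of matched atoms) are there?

1

[CX3H1](=O)[#6] is the SMARTS for an aldehyde: an sp2 carbon with one H, double-bonded to O and single-bonded to carbon.
Exactly one fragment in the molecule meets all constraints, giving 1 match.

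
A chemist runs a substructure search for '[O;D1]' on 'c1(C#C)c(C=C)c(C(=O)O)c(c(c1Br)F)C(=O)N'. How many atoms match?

3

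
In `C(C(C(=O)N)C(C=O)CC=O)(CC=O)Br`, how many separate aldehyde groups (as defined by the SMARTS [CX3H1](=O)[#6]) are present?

[CX3H1](=O)[#6] is the SMARTS for an aldehyde: an sp2 carbon with one H, double-bonded to O and single-bonded to carbon.
The molecule carries 3 separate instances of an aldehyde (-CHO) meeting every constraint; each maps to a distinct set of atoms, giving 3 matches.

3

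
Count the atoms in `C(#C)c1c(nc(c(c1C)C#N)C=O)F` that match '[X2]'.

4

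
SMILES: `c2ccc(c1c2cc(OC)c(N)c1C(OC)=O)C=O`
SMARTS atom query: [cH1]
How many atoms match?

4

The query [cH1] means: aromatic carbon bearing exactly one hydrogen.
Check the 19 heavy atoms by environment: 6× c (aromatic, H0) → no; 4× c (aromatic, H1) → match; 1× C (H1) → no; 4× O (H0) → no; 1× N (H2) → no; 1× C (H0) → no; 2× C (H3) → no.
That gives 4 matching atoms.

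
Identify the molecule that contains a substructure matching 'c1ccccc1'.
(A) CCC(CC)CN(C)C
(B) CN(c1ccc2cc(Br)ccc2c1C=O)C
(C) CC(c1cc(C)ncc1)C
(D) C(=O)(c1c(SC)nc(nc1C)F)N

c1ccccc1 describes six aromatic carbons in a ring (a benzene ring).
(A) has a methyl group (-CH3) but no six-membered all-carbon aromatic ring is present.
(B) contains the required atom environment, so the pattern matches.
(C) has a methyl group (-CH3) but no six-membered all-carbon aromatic ring is present.
(D) has a methyl group (-CH3) but no six-membered all-carbon aromatic ring is present.
So the answer is (B).

B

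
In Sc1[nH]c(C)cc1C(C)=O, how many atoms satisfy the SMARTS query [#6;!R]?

3

The query [#6;!R] means: carbon not in any ring.
Check the 10 heavy atoms by environment: 1× n (aromatic, in 5-ring) → no; 4× c (aromatic, in 5-ring) → no; 1× S (acyclic) → no; 3× C (acyclic) → match; 1× O (acyclic) → no.
That gives 3 matching atoms.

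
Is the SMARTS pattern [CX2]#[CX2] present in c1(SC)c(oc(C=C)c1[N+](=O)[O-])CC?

No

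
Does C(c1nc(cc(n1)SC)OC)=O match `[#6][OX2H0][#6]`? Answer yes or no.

The pattern [#6][OX2H0][#6] describes an aliphatic oxygen bridging two carbons with no H on the oxygen — an ether.
The molecule carries a methoxy ether (-OCH3), whose atoms satisfy every constraint of the query, so the pattern matches.

Yes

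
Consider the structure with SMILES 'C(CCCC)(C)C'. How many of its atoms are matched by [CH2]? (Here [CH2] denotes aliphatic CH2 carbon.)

Check the 7 heavy atoms by environment: 3× C (H2) → match; 3× C (H3) → no; 1× C (H1) → no.
That gives 3 matching atoms.

3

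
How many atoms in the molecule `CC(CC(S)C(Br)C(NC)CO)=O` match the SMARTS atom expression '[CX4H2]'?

The query [CX4H2] means: sp3 carbon (X4) with exactly two hydrogens.
Check the 13 heavy atoms by environment: 2× C (H2, X4) → match; 3× C (H1, X4) → no; 1× Br (H0, X1) → no; 1× S (H1, X2) → no; 1× N (H1, X3) → no; 2× C (H3, X4) → no; 1× O (H1, X2) → no; 1× C (H0, X3) → no; 1× O (H0, X1) → no.
That gives 2 matching atoms.

2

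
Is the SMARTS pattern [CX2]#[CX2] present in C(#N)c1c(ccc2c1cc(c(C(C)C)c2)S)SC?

No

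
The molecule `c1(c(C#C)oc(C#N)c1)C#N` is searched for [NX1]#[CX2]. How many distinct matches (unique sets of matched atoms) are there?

2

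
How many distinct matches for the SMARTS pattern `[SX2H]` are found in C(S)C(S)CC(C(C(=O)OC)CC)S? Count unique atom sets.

3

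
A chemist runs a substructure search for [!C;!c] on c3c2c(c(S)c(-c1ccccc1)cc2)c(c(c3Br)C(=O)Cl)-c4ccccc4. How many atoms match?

4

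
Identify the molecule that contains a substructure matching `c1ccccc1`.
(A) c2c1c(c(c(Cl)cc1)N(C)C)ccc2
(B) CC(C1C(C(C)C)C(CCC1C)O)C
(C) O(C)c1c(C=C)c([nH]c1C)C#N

c1ccccc1 describes six aromatic carbons in a ring (a benzene ring).
(A) contains the required atom environment, so the pattern matches.
(B) has a methyl group (-CH3) but no six-membered all-carbon aromatic ring is present.
(C) has a methyl group (-CH3) but no six-membered all-carbon aromatic ring is present.
So the answer is (A).

A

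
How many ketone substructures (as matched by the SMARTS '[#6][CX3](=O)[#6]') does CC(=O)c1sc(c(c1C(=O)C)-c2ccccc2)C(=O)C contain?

3

[#6][CX3](=O)[#6] is the SMARTS for a ketone: a carbonyl carbon (no H) flanked by two carbons.
The molecule carries 3 separate instances of an acetyl/ketone group (-C(=O)CH3) meeting every constraint; each maps to a distinct set of atoms, giving 3 matches.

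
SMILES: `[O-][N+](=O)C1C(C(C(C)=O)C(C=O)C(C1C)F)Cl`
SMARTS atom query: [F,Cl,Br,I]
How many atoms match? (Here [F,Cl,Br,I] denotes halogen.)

2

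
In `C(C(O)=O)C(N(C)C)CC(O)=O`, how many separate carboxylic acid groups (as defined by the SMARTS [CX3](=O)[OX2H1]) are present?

2

[CX3](=O)[OX2H1] is the SMARTS for a carboxylic acid: an sp2 carbon double-bonded to O and single-bonded to an -OH oxygen.
The molecule carries 2 separate instances of a carboxylic acid group (-C(=O)OH) meeting every constraint; each maps to a distinct set of atoms, giving 2 matches.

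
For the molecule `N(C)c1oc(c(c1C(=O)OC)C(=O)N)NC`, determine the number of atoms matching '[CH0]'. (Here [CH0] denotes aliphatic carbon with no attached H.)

The query [CH0] means: aliphatic carbon with no attached hydrogen.
Check the 16 heavy atoms by environment: 1× o (aromatic, H0) → no; 4× c (aromatic, H0) → no; 2× N (H1) → no; 3× C (H3) → no; 2× C (H0) → match; 3× O (H0) → no; 1× N (H2) → no.
That gives 2 matching atoms.

2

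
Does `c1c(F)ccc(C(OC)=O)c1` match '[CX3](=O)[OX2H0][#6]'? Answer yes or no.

The pattern [CX3](=O)[OX2H0][#6] describes a carbonyl carbon bonded to an oxygen that is itself bonded to carbon (no H on that O) — an ester.
The molecule carries a methyl-ester group (-C(=O)OCH3), whose atoms satisfy every constraint of the query, so the pattern matches.

Yes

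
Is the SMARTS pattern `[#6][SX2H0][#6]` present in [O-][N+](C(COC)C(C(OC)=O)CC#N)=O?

The pattern [#6][SX2H0][#6] describes an aliphatic sulfur bridging two carbons with no H on the sulfur — a thioether.
The closest candidate here is a methoxy ether (-OCH3), but the bridging atom is O, not S. No other fragment satisfies the full query, so there is no match.

No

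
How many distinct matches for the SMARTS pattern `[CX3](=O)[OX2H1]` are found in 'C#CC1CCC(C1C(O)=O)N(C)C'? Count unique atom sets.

1

[CX3](=O)[OX2H1] is the SMARTS for a carboxylic acid: an sp2 carbon double-bonded to O and single-bonded to an -OH oxygen.
Exactly one fragment in the molecule meets all constraints, giving 1 match.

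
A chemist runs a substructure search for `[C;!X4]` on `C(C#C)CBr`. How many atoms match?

The query [C;!X4] means: aliphatic carbon that does not have four total connections.
Check the 5 heavy atoms by environment: 2× C (X4) → no; 1× Br (X1) → no; 2× C (X2) → match.
That gives 2 matching atoms.

2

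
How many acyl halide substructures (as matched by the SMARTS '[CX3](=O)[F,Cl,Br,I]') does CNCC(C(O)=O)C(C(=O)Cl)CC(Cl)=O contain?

2

[CX3](=O)[F,Cl,Br,I] is the SMARTS for an acyl halide: a carbonyl carbon bonded to a halogen.
The molecule carries 2 separate instances of an acyl chloride (-C(=O)Cl) meeting every constraint; each maps to a distinct set of atoms, giving 2 matches.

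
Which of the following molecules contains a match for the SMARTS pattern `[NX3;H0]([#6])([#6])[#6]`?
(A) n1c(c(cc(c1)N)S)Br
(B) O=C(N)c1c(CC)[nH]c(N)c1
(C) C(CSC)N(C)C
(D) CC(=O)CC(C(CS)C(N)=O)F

C

[NX3;H0]([#6])([#6])[#6] describes a trivalent nitrogen with no H, bonded to three carbons (a tertiary amine).
(A) has a primary amino group (-NH2) but the nitrogen has H2, not H0 with three carbons.
(B) has a primary amino group (-NH2) but the nitrogen has H2, not H0 with three carbons.
(C) contains a dimethylamino group (-N(CH3)2), which satisfies every atom and bond constraint.
(D) has a primary amide (-C(=O)NH2) but the amide nitrogen has H2 and only one carbon neighbour.
So the answer is (C).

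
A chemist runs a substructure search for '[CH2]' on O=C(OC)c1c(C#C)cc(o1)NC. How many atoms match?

0

The query [CH2] means: aliphatic carbon with exactly two hydrogens.
Check the 13 heavy atoms by environment: 1× o (aromatic, H0) → no; 3× c (aromatic, H0) → no; 1× c (aromatic, H1) → no; 2× C (H0) → no; 1× C (H1) → no; 2× O (H0) → no; 2× C (H3) → no; 1× N (H1) → no.
No environment satisfies the query, so 0 matching atoms.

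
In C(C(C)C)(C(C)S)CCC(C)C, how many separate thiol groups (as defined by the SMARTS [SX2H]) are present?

[SX2H] is the SMARTS for a thiol: an aliphatic sulfur with two connections, one being H.
Exactly one fragment in the molecule meets all constraints, giving 1 match.

1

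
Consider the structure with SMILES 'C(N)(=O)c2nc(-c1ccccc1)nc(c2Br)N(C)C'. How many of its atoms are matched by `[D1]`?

5

The query [D1] means: atom with exactly one heavy-atom neighbour (degree 1).
Check the 19 heavy atoms by environment: 2× n (aromatic, D2) → no; 5× c (aromatic, D3) → no; 5× c (aromatic, D2) → no; 1× C (D3) → no; 1× O (D1) → match; 1× N (D1) → match; 1× N (D3) → no; 2× C (D1) → match; 1× Br (D1) → match.
Summing the matching environments: 1 + 1 + 2 + 1 = 5 matching atoms.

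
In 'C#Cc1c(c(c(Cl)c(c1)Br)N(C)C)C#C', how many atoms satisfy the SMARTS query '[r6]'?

6

The query [r6] means: r6 matches atoms in a six-membered ring.
Check the 15 heavy atoms by environment: 6× c (aromatic, in 6-ring) → match; 1× N (acyclic) → no; 6× C (acyclic) → no; 1× Cl (acyclic) → no; 1× Br (acyclic) → no.
That gives 6 matching atoms.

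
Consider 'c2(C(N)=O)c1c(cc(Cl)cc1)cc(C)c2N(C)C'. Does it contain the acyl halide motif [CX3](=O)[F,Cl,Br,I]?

No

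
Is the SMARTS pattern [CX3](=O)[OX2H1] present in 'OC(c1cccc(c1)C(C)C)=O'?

The pattern [CX3](=O)[OX2H1] describes an sp2 carbon double-bonded to O and single-bonded to an -OH oxygen — a carboxylic acid.
The molecule carries a carboxylic acid group (-C(=O)OH), whose atoms satisfy every constraint of the query, so the pattern matches.

Yes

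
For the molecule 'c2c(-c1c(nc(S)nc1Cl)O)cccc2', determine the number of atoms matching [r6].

12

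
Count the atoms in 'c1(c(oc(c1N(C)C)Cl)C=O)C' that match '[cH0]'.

4

The query [cH0] means: aromatic carbon with no attached hydrogen (substituted or ring-fusion).
Check the 12 heavy atoms by environment: 1× o (aromatic, H0) → no; 4× c (aromatic, H0) → match; 3× C (H3) → no; 1× Cl (H0) → no; 1× N (H0) → no; 1× C (H1) → no; 1× O (H0) → no.
That gives 4 matching atoms.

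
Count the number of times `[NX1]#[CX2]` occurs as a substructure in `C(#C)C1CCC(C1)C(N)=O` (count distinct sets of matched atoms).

0

[NX1]#[CX2] is the SMARTS for a nitrile: a nitrogen triple-bonded to a two-connected carbon.
The molecule has a primary amide (-C(=O)NH2), but the nitrogen is NX3, not NX1; nothing else fits, so there are 0 matches.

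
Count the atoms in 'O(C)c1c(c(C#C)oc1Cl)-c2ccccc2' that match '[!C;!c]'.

3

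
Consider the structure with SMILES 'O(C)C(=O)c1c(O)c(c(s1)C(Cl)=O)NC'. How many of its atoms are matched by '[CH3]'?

The query [CH3] means: aliphatic carbon with exactly three hydrogens.
Check the 15 heavy atoms by environment: 1× s (aromatic, H0) → no; 4× c (aromatic, H0) → no; 2× C (H0) → no; 3× O (H0) → no; 1× Cl (H0) → no; 1× N (H1) → no; 2× C (H3) → match; 1× O (H1) → no.
That gives 2 matching atoms.

2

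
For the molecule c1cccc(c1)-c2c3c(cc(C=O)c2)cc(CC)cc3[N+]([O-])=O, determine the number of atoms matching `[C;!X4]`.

1

Check the 23 heavy atoms by environment: 16× c (aromatic, X3) → no; 2× C (X4) → no; 1× C (X3) → match; 2× O (X1) → no; 1× N (charge +1, X3) → no; 1× O (charge -1, X1) → no.
That gives 1 matching atom.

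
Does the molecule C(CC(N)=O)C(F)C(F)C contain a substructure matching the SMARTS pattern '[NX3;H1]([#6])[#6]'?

No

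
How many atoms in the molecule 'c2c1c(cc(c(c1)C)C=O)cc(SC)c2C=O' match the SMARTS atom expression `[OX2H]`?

The query [OX2H] means: aliphatic oxygen with two connections, one of which is H — an -OH oxygen.
Check the 17 heavy atoms by environment: 6× c (aromatic, H0, X3) → no; 4× c (aromatic, H1, X3) → no; 2× C (H1, X3) → no; 2× O (H0, X1) → no; 1× S (H0, X2) → no; 2× C (H3, X4) → no.
No environment satisfies the query, so 0 matching atoms.

0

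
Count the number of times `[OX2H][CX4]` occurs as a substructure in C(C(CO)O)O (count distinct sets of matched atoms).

3

[OX2H][CX4] is the SMARTS for an aliphatic alcohol: a hydroxyl oxygen bound to an sp3 (X4) carbon.
The molecule carries 3 separate instances of a hydroxyl group (-OH) meeting every constraint; each maps to a distinct set of atoms, giving 3 matches.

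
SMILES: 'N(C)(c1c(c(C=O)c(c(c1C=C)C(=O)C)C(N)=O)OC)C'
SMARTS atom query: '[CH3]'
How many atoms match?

4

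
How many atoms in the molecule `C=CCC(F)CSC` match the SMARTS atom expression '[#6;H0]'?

The query [#6;H0] means: any carbon with no attached hydrogen.
Check the 8 heavy atoms by environment: 3× C (H2) → no; 2× C (H1) → no; 1× S (H0) → no; 1× C (H3) → no; 1× F (H0) → no.
No environment satisfies the query, so 0 matching atoms.

0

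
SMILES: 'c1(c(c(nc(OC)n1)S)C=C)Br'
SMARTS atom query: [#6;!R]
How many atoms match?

The query [#6;!R] means: carbon not in any ring.
Check the 12 heavy atoms by environment: 2× n (aromatic, in 6-ring) → no; 4× c (aromatic, in 6-ring) → no; 1× O (acyclic) → no; 3× C (acyclic) → match; 1× S (acyclic) → no; 1× Br (acyclic) → no.
That gives 3 matching atoms.

3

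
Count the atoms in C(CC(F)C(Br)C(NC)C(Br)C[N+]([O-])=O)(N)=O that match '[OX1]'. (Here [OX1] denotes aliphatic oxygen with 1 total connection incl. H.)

3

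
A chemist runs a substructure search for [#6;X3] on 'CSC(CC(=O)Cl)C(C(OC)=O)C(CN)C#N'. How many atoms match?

2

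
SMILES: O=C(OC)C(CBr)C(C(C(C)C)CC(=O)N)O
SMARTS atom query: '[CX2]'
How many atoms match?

0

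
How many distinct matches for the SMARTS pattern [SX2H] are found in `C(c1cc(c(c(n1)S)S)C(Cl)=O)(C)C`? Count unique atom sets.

2

[SX2H] is the SMARTS for a thiol: an aliphatic sulfur with two connections, one being H.
The molecule carries 2 separate instances of a thiol (-SH) meeting every constraint; each maps to a distinct set of atoms, giving 2 matches.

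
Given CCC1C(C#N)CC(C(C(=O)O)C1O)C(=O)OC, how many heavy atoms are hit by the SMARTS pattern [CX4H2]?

The query [CX4H2] means: sp3 carbon (X4) with exactly two hydrogens.
Check the 18 heavy atoms by environment: 2× C (H2, X4) → match; 5× C (H1, X4) → no; 2× C (H0, X3) → no; 2× O (H0, X1) → no; 2× O (H1, X2) → no; 1× O (H0, X2) → no; 2× C (H3, X4) → no; 1× C (H0, X2) → no; 1× N (H0, X1) → no.
That gives 2 matching atoms.

2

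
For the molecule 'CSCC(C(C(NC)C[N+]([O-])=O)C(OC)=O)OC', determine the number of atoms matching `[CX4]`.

The query [CX4] means: C with X4: aliphatic carbon with exactly 4 total connections (bonds + H).
Check the 18 heavy atoms by environment: 9× C (X4) → match; 1× S (X2) → no; 1× C (X3) → no; 2× O (X1) → no; 2× O (X2) → no; 1× N (X3) → no; 1× N (charge +1, X3) → no; 1× O (charge -1, X1) → no.
That gives 9 matching atoms.

9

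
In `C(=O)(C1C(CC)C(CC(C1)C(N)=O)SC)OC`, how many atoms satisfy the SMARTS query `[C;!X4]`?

2

Check the 17 heavy atoms by environment: 10× C (X4) → no; 2× C (X3) → match; 2× O (X1) → no; 1× O (X2) → no; 1× S (X2) → no; 1× N (X3) → no.
That gives 2 matching atoms.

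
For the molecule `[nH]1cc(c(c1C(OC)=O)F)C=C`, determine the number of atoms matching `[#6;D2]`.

The query [#6;D2] means: any carbon bonded to exactly two heavy atoms.
Check the 12 heavy atoms by environment: 1× n (aromatic, D2) → no; 1× c (aromatic, D2) → match; 3× c (aromatic, D3) → no; 1× C (D3) → no; 1× O (D1) → no; 1× O (D2) → no; 2× C (D1) → no; 1× C (D2) → match; 1× F (D1) → no.
Summing the matching environments: 1 + 1 = 2 matching atoms.

2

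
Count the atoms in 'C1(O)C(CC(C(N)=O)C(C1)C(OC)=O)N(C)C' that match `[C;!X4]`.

Check the 17 heavy atoms by environment: 9× C (X4) → no; 2× C (X3) → match; 2× O (X1) → no; 2× N (X3) → no; 2× O (X2) → no.
That gives 2 matching atoms.

2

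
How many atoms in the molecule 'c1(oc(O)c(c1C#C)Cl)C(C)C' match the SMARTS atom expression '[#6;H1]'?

2

Check the 12 heavy atoms by environment: 1× o (aromatic, H0) → no; 4× c (aromatic, H0) → no; 2× C (H1) → match; 2× C (H3) → no; 1× C (H0) → no; 1× O (H1) → no; 1× Cl (H0) → no.
That gives 2 matching atoms.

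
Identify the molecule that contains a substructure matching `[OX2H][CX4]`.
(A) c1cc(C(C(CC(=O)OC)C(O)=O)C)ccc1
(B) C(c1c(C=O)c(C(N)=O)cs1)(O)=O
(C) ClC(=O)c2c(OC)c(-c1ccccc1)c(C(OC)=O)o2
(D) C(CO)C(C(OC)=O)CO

[OX2H][CX4] describes a hydroxyl oxygen bound to an sp3 (X4) carbon (an aliphatic alcohol).
(A) has a carboxylic acid group (-C(=O)OH) but the -OH is on a CX3 carbonyl carbon, not a CX4 carbon.
(B) has a carboxylic acid group (-C(=O)OH) but the -OH is on a CX3 carbonyl carbon, not a CX4 carbon.
(C) has a methoxy ether (-OCH3) but the oxygen has H0 (ether), not H1.
(D) contains a hydroxyl group (-OH), which satisfies every atom and bond constraint.
So the answer is (D).

D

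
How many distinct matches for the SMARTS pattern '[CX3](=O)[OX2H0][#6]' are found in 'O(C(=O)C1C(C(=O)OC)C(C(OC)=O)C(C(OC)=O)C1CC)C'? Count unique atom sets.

4

[CX3](=O)[OX2H0][#6] is the SMARTS for an ester: a carbonyl carbon bonded to an oxygen that is itself bonded to carbon (no H on that O).
The molecule carries 4 separate instances of a methyl-ester group (-C(=O)OCH3) meeting every constraint; each maps to a distinct set of atoms, giving 4 matches.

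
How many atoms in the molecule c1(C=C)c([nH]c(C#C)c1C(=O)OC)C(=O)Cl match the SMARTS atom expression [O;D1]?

The query [O;D1] means: aliphatic oxygen bonded to exactly one heavy atom.
Check the 16 heavy atoms by environment: 1× n (aromatic, D2) → no; 4× c (aromatic, D3) → no; 2× C (D2) → no; 3× C (D1) → no; 2× C (D3) → no; 2× O (D1) → match; 1× Cl (D1) → no; 1× O (D2) → no.
That gives 2 matching atoms.

2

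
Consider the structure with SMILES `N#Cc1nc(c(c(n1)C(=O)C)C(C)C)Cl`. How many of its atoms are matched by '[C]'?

6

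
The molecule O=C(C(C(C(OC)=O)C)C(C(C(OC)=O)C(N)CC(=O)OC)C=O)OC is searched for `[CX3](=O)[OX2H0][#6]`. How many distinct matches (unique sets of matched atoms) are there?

[CX3](=O)[OX2H0][#6] is the SMARTS for an ester: a carbonyl carbon bonded to an oxygen that is itself bonded to carbon (no H on that O).
The molecule carries 4 separate instances of a methyl-ester group (-C(=O)OCH3) meeting every constraint; each maps to a distinct set of atoms, giving 4 matches.

4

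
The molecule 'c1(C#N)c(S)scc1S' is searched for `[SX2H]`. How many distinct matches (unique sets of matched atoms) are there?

2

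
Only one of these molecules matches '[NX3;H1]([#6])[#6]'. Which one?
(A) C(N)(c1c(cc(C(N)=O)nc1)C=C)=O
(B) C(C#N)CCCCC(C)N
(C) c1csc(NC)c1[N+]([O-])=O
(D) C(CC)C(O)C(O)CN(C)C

[NX3;H1]([#6])[#6] describes a trivalent nitrogen with one H, bonded to two carbons (a secondary amine).
(A) has a primary amide (-C(=O)NH2) but the -C(=O)NH2 nitrogen has H2, not H1.
(B) has a primary amino group (-NH2) but the nitrogen has H2 and only one carbon neighbour.
(C) contains an N-methylamino group (-NHCH3), which satisfies every atom and bond constraint.
(D) has a dimethylamino group (-N(CH3)2) but the nitrogen has H0, not H1.
So the answer is (C).

C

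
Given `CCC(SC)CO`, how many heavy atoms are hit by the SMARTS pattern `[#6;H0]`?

The query [#6;H0] means: any carbon with no attached hydrogen.
Check the 7 heavy atoms by environment: 2× C (H2) → no; 1× C (H1) → no; 1× O (H1) → no; 1× S (H0) → no; 2× C (H3) → no.
No environment satisfies the query, so 0 matching atoms.

0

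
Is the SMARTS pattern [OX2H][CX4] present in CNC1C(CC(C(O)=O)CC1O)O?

The pattern [OX2H][CX4] describes a hydroxyl oxygen bound to an sp3 (X4) carbon — an aliphatic alcohol.
The molecule carries a hydroxyl group (-OH), whose atoms satisfy every constraint of the query, so the pattern matches.

Yes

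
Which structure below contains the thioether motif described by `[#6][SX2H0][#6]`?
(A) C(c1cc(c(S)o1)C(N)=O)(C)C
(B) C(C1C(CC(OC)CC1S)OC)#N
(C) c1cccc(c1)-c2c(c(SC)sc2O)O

[#6][SX2H0][#6] describes an aliphatic sulfur bridging two carbons with no H on the sulfur (a thioether).
(A) has a thiol (-SH) but the sulfur has H1, not H0 bridging two carbons.
(B) has a methoxy ether (-OCH3) but the bridging atom is O, not S.
(C) contains a methylthio ether (-SCH3), which satisfies every atom and bond constraint.
So the answer is (C).

C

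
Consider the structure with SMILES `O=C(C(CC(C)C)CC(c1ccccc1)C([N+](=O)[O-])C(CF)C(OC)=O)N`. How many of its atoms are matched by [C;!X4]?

2

The query [C;!X4] means: aliphatic carbon that does not have four total connections.
Check the 27 heavy atoms by environment: 11× C (X4) → no; 2× C (X3) → match; 3× O (X1) → no; 1× N (X3) → no; 6× c (aromatic, X3) → no; 1× N (charge +1, X3) → no; 1× O (charge -1, X1) → no; 1× O (X2) → no; 1× F (X1) → no.
That gives 2 matching atoms.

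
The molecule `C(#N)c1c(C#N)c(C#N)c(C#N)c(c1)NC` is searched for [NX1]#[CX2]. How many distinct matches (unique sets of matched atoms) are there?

4

[NX1]#[CX2] is the SMARTS for a nitrile: a nitrogen triple-bonded to a two-connected carbon.
The molecule carries 4 separate instances of a nitrile (-C#N) meeting every constraint; each maps to a distinct set of atoms, giving 4 matches.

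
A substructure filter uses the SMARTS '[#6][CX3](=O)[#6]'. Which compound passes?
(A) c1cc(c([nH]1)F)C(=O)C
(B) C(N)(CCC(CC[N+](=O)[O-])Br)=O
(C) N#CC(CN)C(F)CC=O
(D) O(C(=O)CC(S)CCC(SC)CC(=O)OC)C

[#6][CX3](=O)[#6] describes a carbonyl carbon (no H) flanked by two carbons (a ketone).
(A) contains an acetyl/ketone group (-C(=O)CH3), which satisfies every atom and bond constraint.
(B) has a primary amide (-C(=O)NH2) but one neighbour of the carbonyl carbon is N, not C.
(C) has an aldehyde (-CHO) but the carbonyl carbon has H1, so it is not flanked by two carbons.
(D) has a methyl-ester group (-C(=O)OCH3) but one neighbour of the carbonyl carbon is O, not C.
So the answer is (A).

A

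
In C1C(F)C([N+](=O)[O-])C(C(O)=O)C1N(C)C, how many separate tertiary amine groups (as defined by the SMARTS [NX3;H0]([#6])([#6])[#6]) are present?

1

[NX3;H0]([#6])([#6])[#6] is the SMARTS for a tertiary amine: a trivalent nitrogen with no H, bonded to three carbons.
Exactly one fragment in the molecule meets all constraints, giving 1 match.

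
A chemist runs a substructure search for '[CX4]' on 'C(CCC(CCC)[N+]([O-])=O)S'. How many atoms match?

Check the 11 heavy atoms by environment: 7× C (X4) → match; 1× N (charge +1, X3) → no; 1× O (charge -1, X1) → no; 1× O (X1) → no; 1× S (X2) → no.
That gives 7 matching atoms.

7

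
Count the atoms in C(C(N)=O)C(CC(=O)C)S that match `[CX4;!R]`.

The query [CX4;!R] means: aliphatic carbon with four total connections, not in a ring.
Check the 10 heavy atoms by environment: 4× C (X4, acyclic) → match; 1× S (X2, acyclic) → no; 2× C (X3, acyclic) → no; 2× O (X1, acyclic) → no; 1× N (X3, acyclic) → no.
That gives 4 matching atoms.

4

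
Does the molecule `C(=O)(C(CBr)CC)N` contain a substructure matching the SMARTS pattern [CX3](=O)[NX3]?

The pattern [CX3](=O)[NX3] describes a carbonyl carbon bonded to a trivalent nitrogen — an amide.
The molecule carries a primary amide (-C(=O)NH2), whose atoms satisfy every constraint of the query, so the pattern matches.

Yes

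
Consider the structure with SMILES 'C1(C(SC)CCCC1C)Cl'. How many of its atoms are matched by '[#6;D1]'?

2

Check the 10 heavy atoms by environment: 3× C (D3) → no; 3× C (D2) → no; 1× S (D2) → no; 2× C (D1) → match; 1× Cl (D1) → no.
That gives 2 matching atoms.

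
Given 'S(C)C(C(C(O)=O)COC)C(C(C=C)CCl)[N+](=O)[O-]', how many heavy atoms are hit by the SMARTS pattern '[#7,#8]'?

6

The query [#7,#8] means: nitrogen or oxygen (comma = OR).
Check the 19 heavy atoms by environment: 11× C → no; 1× S → no; 4× O → match; 1× N (charge +1) → match; 1× O (charge -1) → match; 1× Cl → no.
Summing the matching environments: 4 + 1 + 1 = 6 matching atoms.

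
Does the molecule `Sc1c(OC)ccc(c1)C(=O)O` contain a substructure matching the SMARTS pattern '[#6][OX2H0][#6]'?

Yes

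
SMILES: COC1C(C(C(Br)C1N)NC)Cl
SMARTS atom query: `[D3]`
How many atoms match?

5

The query [D3] means: atom with exactly three heavy-atom neighbours.
Check the 12 heavy atoms by environment: 5× C (D3) → match; 1× O (D2) → no; 2× C (D1) → no; 1× Br (D1) → no; 1× N (D1) → no; 1× N (D2) → no; 1× Cl (D1) → no.
That gives 5 matching atoms.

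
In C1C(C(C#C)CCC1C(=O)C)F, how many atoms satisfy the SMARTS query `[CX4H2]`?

The query [CX4H2] means: sp3 carbon (X4) with exactly two hydrogens.
Check the 12 heavy atoms by environment: 3× C (H2, X4) → match; 3× C (H1, X4) → no; 1× F (H0, X1) → no; 1× C (H0, X2) → no; 1× C (H1, X2) → no; 1× C (H0, X3) → no; 1× O (H0, X1) → no; 1× C (H3, X4) → no.
That gives 3 matching atoms.

3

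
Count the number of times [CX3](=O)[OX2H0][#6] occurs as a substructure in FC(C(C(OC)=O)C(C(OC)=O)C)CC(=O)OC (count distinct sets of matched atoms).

[CX3](=O)[OX2H0][#6] is the SMARTS for an ester: a carbonyl carbon bonded to an oxygen that is itself bonded to carbon (no H on that O).
The molecule carries 3 separate instances of a methyl-ester group (-C(=O)OCH3) meeting every constraint; each maps to a distinct set of atoms, giving 3 matches.

3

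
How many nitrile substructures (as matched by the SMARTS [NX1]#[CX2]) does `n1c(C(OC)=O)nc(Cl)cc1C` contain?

[NX1]#[CX2] is the SMARTS for a nitrile: a nitrogen triple-bonded to a two-connected carbon.
No fragment in the molecule satisfies every constraint, giving 0 matches.

0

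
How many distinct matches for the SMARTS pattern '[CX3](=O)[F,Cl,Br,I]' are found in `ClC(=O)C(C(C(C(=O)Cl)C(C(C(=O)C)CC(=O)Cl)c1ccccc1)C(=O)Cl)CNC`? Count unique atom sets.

4

[CX3](=O)[F,Cl,Br,I] is the SMARTS for an acyl halide: a carbonyl carbon bonded to a halogen.
The molecule carries 4 separate instances of an acyl chloride (-C(=O)Cl) meeting every constraint; each maps to a distinct set of atoms, giving 4 matches.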